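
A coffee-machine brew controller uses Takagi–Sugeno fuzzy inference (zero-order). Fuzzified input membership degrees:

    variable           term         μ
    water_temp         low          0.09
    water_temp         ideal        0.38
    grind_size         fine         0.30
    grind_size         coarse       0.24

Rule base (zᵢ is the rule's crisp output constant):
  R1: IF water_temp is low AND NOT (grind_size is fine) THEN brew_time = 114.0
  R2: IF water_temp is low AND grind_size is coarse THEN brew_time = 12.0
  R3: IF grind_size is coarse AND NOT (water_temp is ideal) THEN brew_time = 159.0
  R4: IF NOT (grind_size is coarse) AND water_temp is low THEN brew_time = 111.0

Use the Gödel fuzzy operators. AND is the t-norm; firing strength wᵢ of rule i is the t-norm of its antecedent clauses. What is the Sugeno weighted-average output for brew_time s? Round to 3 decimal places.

R1 (z=114.0): low=0.09, ¬fine=1−0.30=0.70; AND[min(a, b)] → w = 0.09
R2 (z=12.0): low=0.09, coarse=0.24; AND[min(a, b)] → w = 0.09
R3 (z=159.0): coarse=0.24, ¬ideal=1−0.38=0.62; AND[min(a, b)] → w = 0.24
R4 (z=111.0): ¬coarse=1−0.24=0.76, low=0.09; AND[min(a, b)] → w = 0.09
Weighted average = (0.09·114.0 + 0.09·12.0 + 0.24·159.0 + 0.09·111.0) / (0.09 + 0.09 + 0.24 + 0.09)
  = 59.4900 / 0.5100 = 116.647

116.647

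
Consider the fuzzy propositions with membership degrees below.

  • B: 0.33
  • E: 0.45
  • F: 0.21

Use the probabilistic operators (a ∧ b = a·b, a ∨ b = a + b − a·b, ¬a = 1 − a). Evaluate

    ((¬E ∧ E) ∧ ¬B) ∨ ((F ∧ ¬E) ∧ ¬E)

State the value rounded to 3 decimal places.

¬E = 1 − 0.4500 = 0.5500
¬E ∧ E = a·b on (0.5500, 0.4500) = 0.2475
¬B = 1 − 0.3300 = 0.6700
(¬E ∧ E) ∧ ¬B = a·b on (0.2475, 0.6700) = 0.1658
¬E = 1 − 0.4500 = 0.5500
F ∧ ¬E = a·b on (0.2100, 0.5500) = 0.1155
¬E = 1 − 0.4500 = 0.5500
(F ∧ ¬E) ∧ ¬E = a·b on (0.1155, 0.5500) = 0.0635
((¬E ∧ E) ∧ ¬B) ∨ ((F ∧ ¬E) ∧ ¬E) = a + b − a·b on (0.1658, 0.0635) = 0.2188

0.219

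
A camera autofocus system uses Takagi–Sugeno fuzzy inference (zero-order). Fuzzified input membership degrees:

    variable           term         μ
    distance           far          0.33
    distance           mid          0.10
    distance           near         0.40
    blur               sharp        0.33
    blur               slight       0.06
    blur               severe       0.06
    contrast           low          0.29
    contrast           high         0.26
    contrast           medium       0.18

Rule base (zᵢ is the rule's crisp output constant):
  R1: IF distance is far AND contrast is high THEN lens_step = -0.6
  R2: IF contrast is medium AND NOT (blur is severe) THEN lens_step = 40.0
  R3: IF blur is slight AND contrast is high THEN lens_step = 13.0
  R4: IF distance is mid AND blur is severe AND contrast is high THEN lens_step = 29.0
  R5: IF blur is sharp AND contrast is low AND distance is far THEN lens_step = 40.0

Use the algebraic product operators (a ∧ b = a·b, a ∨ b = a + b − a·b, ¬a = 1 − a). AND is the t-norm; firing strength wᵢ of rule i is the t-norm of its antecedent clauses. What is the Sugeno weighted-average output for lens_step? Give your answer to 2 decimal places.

R1 (z=-0.6): far=0.33, high=0.26; AND[a·b] → w = 0.0858
R2 (z=40.0): medium=0.18, ¬severe=1−0.06=0.94; AND[a·b] → w = 0.1692
R3 (z=13.0): slight=0.06, high=0.26; AND[a·b] → w = 0.0156
R4 (z=29.0): mid=0.10, severe=0.06, high=0.26; AND[a·b] → w = 0.0016
R5 (z=40.0): sharp=0.33, low=0.29, far=0.33; AND[a·b] → w = 0.0316
Weighted average = (0.0858·-0.6 + 0.1692·40.0 + 0.0156·13.0 + 0.0016·29.0 + 0.0316·40.0) / (0.0858 + 0.1692 + 0.0156 + 0.0016 + 0.0316)
  = 8.2278 / 0.3037 = 27.09

27.09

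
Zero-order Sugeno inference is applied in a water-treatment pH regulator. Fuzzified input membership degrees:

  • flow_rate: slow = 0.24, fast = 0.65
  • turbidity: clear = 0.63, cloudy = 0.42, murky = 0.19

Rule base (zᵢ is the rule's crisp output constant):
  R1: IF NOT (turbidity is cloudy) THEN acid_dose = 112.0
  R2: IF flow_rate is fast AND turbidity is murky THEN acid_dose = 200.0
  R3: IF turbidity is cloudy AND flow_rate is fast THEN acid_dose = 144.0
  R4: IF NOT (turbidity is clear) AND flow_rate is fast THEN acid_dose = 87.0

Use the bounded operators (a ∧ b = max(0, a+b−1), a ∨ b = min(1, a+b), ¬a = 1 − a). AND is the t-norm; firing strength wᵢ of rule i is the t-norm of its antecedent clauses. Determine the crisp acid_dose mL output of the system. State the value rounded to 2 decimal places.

114.60

R1 (z=112.0): ¬cloudy=1−0.42=0.58 → w = 0.58
R2 (z=200.0): fast=0.65, murky=0.19; AND[max(0, a+b−1)] → w = 0.00
R3 (z=144.0): cloudy=0.42, fast=0.65; AND[max(0, a+b−1)] → w = 0.07
R4 (z=87.0): ¬clear=1−0.63=0.37, fast=0.65; AND[max(0, a+b−1)] → w = 0.02
Weighted average = (0.58·112.0 + 0.00·200.0 + 0.07·144.0 + 0.02·87.0) / (0.58 + 0.00 + 0.07 + 0.02)
  = 76.7800 / 0.6700 = 114.60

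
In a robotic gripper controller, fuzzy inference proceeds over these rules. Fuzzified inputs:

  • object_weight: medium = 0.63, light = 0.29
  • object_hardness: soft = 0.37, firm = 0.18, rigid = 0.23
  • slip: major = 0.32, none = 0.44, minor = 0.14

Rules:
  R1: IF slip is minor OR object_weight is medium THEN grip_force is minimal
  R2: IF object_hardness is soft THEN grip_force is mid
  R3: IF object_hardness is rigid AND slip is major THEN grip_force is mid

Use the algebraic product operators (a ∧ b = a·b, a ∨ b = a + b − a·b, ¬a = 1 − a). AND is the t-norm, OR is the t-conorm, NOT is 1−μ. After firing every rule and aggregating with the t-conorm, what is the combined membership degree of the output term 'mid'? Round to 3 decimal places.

0.416

R1: minor=0.14, medium=0.63; OR[a + b − a·b] → w = 0.6818
R2: soft=0.37 → w = 0.3700
R3: rigid=0.23, major=0.32; AND[a·b] → w = 0.0736
Rules with consequent 'mid': {R2, R3} → strengths 0.3700, 0.0736
Aggregate via t-conorm [a + b − a·b]: 0.4164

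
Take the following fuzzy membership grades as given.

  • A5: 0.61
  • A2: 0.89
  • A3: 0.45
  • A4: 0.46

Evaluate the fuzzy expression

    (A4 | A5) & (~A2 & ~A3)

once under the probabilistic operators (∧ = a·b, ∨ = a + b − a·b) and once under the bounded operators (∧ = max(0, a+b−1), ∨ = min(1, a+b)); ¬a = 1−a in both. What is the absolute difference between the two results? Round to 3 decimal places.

0.048

Under probabilistic:
  A4 | A5 = a + b − a·b on (0.4600, 0.6100) = 0.7894
  ~A2 = 1 − 0.8900 = 0.1100
  ~A3 = 1 − 0.4500 = 0.5500
  ~A2 & ~A3 = a·b on (0.1100, 0.5500) = 0.0605
  (A4 | A5) & (~A2 & ~A3) = a·b on (0.7894, 0.0605) = 0.0478
  → value = 0.0478
Under bounded:
  A4 | A5 = min(1, a+b) on (0.46, 0.61) = 1.00
  ~A2 = 1 − 0.89 = 0.11
  ~A3 = 1 − 0.45 = 0.55
  ~A2 & ~A3 = max(0, a+b−1) on (0.11, 0.55) = 0.00
  (A4 | A5) & (~A2 & ~A3) = max(0, a+b−1) on (1.00, 0.00) = 0.00
  → value = 0.0000
|0.0478 − 0.0000| = 0.048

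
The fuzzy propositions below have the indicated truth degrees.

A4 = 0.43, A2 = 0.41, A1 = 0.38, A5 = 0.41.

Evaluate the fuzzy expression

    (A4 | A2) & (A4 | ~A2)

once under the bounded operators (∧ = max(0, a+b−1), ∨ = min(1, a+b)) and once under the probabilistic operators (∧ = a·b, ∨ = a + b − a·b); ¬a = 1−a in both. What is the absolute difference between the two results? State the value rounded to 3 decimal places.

0.331

Under bounded:
  A4 | A2 = min(1, a+b) on (0.43, 0.41) = 0.84
  ~A2 = 1 − 0.41 = 0.59
  A4 | ~A2 = min(1, a+b) on (0.43, 0.59) = 1.00
  (A4 | A2) & (A4 | ~A2) = max(0, a+b−1) on (0.84, 1.00) = 0.84
  → value = 0.8400
Under probabilistic:
  A4 | A2 = a + b − a·b on (0.4300, 0.4100) = 0.6637
  ~A2 = 1 − 0.4100 = 0.5900
  A4 | ~A2 = a + b − a·b on (0.4300, 0.5900) = 0.7663
  (A4 | A2) & (A4 | ~A2) = a·b on (0.6637, 0.7663) = 0.5086
  → value = 0.5086
|0.8400 − 0.5086| = 0.331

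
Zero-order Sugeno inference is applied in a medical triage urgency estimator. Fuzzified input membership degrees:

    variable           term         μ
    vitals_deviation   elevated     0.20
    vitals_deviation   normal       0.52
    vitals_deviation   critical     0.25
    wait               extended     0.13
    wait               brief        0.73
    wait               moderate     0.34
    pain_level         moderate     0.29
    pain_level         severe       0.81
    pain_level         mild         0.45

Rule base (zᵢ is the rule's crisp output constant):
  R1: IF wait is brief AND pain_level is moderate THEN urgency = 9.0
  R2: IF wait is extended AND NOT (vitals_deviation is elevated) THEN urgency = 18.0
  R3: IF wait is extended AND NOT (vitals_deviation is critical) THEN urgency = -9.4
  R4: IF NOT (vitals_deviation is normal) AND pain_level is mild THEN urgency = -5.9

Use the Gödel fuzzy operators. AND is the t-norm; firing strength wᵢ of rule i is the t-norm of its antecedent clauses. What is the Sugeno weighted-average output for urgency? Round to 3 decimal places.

R1 (z=9.0): brief=0.73, moderate=0.29; AND[min(a, b)] → w = 0.29
R2 (z=18.0): extended=0.13, ¬elevated=1−0.20=0.80; AND[min(a, b)] → w = 0.13
R3 (z=-9.4): extended=0.13, ¬critical=1−0.25=0.75; AND[min(a, b)] → w = 0.13
R4 (z=-5.9): ¬normal=1−0.52=0.48, mild=0.45; AND[min(a, b)] → w = 0.45
Weighted average = (0.29·9.0 + 0.13·18.0 + 0.13·-9.4 + 0.45·-5.9) / (0.29 + 0.13 + 0.13 + 0.45)
  = 1.0730 / 1.0000 = 1.073

1.073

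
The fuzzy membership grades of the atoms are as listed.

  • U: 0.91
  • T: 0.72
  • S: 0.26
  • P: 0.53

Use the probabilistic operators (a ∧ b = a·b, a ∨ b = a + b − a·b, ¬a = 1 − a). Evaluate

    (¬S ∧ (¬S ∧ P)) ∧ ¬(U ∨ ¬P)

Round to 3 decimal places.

0.014

¬S = 1 − 0.2600 = 0.7400
¬S = 1 − 0.2600 = 0.7400
¬S ∧ P = a·b on (0.7400, 0.5300) = 0.3922
¬S ∧ (¬S ∧ P) = a·b on (0.7400, 0.3922) = 0.2902
¬P = 1 − 0.5300 = 0.4700
U ∨ ¬P = a + b − a·b on (0.9100, 0.4700) = 0.9523
¬(U ∨ ¬P) = 1 − 0.9523 = 0.0477
(¬S ∧ (¬S ∧ P)) ∧ ¬(U ∨ ¬P) = a·b on (0.2902, 0.0477) = 0.0138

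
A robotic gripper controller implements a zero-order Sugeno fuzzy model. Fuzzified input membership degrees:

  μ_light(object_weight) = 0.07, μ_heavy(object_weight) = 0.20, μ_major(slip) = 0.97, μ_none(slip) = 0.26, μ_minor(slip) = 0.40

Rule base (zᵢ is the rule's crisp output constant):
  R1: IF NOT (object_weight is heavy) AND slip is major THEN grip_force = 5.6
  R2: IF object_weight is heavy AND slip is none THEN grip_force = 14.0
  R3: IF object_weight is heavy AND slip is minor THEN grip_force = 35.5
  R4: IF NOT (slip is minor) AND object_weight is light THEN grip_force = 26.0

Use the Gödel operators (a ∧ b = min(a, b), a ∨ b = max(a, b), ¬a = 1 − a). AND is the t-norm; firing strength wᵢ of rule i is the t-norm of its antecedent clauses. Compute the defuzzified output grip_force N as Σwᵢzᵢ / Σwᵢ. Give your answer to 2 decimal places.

12.76

R1 (z=5.6): ¬heavy=1−0.20=0.80, major=0.97; AND[min(a, b)] → w = 0.80
R2 (z=14.0): heavy=0.20, none=0.26; AND[min(a, b)] → w = 0.20
R3 (z=35.5): heavy=0.20, minor=0.40; AND[min(a, b)] → w = 0.20
R4 (z=26.0): ¬minor=1−0.40=0.60, light=0.07; AND[min(a, b)] → w = 0.07
Weighted average = (0.80·5.6 + 0.20·14.0 + 0.20·35.5 + 0.07·26.0) / (0.80 + 0.20 + 0.20 + 0.07)
  = 16.2000 / 1.2700 = 12.76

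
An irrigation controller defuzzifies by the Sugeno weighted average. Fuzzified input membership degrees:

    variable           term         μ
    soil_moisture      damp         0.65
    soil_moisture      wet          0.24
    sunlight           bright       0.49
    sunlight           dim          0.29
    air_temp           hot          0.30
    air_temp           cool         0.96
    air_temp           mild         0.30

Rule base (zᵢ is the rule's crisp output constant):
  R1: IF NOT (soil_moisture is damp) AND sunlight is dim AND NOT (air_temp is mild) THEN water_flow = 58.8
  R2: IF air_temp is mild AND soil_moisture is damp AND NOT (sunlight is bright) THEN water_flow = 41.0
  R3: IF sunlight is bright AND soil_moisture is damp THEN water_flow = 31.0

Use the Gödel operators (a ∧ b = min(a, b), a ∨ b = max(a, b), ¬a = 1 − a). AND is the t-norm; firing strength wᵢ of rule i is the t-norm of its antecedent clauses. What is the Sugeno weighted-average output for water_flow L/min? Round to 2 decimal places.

R1 (z=58.8): ¬damp=1−0.65=0.35, dim=0.29, ¬mild=1−0.30=0.70; AND[min(a, b)] → w = 0.29
R2 (z=41.0): mild=0.30, damp=0.65, ¬bright=1−0.49=0.51; AND[min(a, b)] → w = 0.30
R3 (z=31.0): bright=0.49, damp=0.65; AND[min(a, b)] → w = 0.49
Weighted average = (0.29·58.8 + 0.30·41.0 + 0.49·31.0) / (0.29 + 0.30 + 0.49)
  = 44.5420 / 1.0800 = 41.24

41.24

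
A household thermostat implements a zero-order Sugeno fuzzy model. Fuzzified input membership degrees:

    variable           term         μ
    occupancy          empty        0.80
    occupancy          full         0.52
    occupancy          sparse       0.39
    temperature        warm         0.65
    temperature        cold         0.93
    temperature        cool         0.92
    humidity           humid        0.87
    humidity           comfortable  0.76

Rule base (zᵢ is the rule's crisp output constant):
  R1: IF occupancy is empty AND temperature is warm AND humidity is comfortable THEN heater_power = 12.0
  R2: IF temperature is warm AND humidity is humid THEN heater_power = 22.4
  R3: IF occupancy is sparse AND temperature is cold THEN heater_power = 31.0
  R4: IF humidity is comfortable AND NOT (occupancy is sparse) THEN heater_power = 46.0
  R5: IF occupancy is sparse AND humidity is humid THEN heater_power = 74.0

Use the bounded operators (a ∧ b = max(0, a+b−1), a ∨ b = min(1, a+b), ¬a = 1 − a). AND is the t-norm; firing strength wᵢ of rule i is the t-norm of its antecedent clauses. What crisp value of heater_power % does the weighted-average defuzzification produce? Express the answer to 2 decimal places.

R1 (z=12.0): empty=0.80, warm=0.65, comfortable=0.76; AND[max(0, a+b−1)] → w = 0.21
R2 (z=22.4): warm=0.65, humid=0.87; AND[max(0, a+b−1)] → w = 0.52
R3 (z=31.0): sparse=0.39, cold=0.93; AND[max(0, a+b−1)] → w = 0.32
R4 (z=46.0): comfortable=0.76, ¬sparse=1−0.39=0.61; AND[max(0, a+b−1)] → w = 0.37
R5 (z=74.0): sparse=0.39, humid=0.87; AND[max(0, a+b−1)] → w = 0.26
Weighted average = (0.21·12.0 + 0.52·22.4 + 0.32·31.0 + 0.37·46.0 + 0.26·74.0) / (0.21 + 0.52 + 0.32 + 0.37 + 0.26)
  = 60.3480 / 1.6800 = 35.92

35.92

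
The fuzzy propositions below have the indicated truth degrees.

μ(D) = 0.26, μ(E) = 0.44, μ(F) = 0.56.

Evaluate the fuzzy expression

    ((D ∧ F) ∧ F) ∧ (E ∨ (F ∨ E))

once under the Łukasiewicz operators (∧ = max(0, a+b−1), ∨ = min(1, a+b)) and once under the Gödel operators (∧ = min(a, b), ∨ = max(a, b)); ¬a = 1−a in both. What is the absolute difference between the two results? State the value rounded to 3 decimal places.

Under Łukasiewicz:
  D ∧ F = max(0, a+b−1) on (0.26, 0.56) = 0.00
  (D ∧ F) ∧ F = max(0, a+b−1) on (0.00, 0.56) = 0.00
  F ∨ E = min(1, a+b) on (0.56, 0.44) = 1.00
  E ∨ (F ∨ E) = min(1, a+b) on (0.44, 1.00) = 1.00
  ((D ∧ F) ∧ F) ∧ (E ∨ (F ∨ E)) = max(0, a+b−1) on (0.00, 1.00) = 0.00
  → value = 0.0000
Under Gödel:
  D ∧ F = min(a, b) on (0.26, 0.56) = 0.26
  (D ∧ F) ∧ F = min(a, b) on (0.26, 0.56) = 0.26
  F ∨ E = max(a, b) on (0.56, 0.44) = 0.56
  E ∨ (F ∨ E) = max(a, b) on (0.44, 0.56) = 0.56
  ((D ∧ F) ∧ F) ∧ (E ∨ (F ∨ E)) = min(a, b) on (0.26, 0.56) = 0.26
  → value = 0.2600
|0.0000 − 0.2600| = 0.260

0.260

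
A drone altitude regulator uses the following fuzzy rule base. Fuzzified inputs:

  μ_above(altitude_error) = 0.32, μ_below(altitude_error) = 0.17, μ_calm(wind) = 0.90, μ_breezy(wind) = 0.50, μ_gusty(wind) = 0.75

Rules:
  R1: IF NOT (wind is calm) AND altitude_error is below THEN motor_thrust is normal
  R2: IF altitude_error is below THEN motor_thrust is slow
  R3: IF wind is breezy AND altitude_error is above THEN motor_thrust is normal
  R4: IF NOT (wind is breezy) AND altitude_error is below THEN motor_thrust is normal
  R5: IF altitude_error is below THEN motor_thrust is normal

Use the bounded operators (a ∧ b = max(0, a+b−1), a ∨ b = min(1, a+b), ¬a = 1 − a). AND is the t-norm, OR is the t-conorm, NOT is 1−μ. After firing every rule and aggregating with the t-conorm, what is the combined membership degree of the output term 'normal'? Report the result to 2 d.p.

R1: ¬calm=1−0.90=0.10, below=0.17; AND[max(0, a+b−1)] → w = 0.00
R2: below=0.17 → w = 0.17
R3: breezy=0.50, above=0.32; AND[max(0, a+b−1)] → w = 0.00
R4: ¬breezy=1−0.50=0.50, below=0.17; AND[max(0, a+b−1)] → w = 0.00
R5: below=0.17 → w = 0.17
Rules with consequent 'normal': {R1, R3, R4, R5} → strengths 0.00, 0.00, 0.00, 0.17
Aggregate via t-conorm [min(1, a+b)]: 0.17

0.17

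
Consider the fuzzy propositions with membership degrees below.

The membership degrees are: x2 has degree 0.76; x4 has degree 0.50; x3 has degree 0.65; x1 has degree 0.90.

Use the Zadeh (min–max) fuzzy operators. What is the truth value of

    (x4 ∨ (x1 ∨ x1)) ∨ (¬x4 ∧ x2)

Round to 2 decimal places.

0.90

x1 ∨ x1 = max(a, b) on (0.90, 0.90) = 0.90
x4 ∨ (x1 ∨ x1) = max(a, b) on (0.50, 0.90) = 0.90
¬x4 = 1 − 0.50 = 0.50
¬x4 ∧ x2 = min(a, b) on (0.50, 0.76) = 0.50
(x4 ∨ (x1 ∨ x1)) ∨ (¬x4 ∧ x2) = max(a, b) on (0.90, 0.50) = 0.90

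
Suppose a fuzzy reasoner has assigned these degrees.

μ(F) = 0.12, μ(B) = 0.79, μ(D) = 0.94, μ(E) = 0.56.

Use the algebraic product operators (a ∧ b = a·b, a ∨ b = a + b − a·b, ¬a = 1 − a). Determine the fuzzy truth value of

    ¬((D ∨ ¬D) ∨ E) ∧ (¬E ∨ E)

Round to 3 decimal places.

¬D = 1 − 0.9400 = 0.0600
D ∨ ¬D = a + b − a·b on (0.9400, 0.0600) = 0.9436
(D ∨ ¬D) ∨ E = a + b − a·b on (0.9436, 0.5600) = 0.9752
¬((D ∨ ¬D) ∨ E) = 1 − 0.9752 = 0.0248
¬E = 1 − 0.5600 = 0.4400
¬E ∨ E = a + b − a·b on (0.4400, 0.5600) = 0.7536
¬((D ∨ ¬D) ∨ E) ∧ (¬E ∨ E) = a·b on (0.0248, 0.7536) = 0.0187

0.019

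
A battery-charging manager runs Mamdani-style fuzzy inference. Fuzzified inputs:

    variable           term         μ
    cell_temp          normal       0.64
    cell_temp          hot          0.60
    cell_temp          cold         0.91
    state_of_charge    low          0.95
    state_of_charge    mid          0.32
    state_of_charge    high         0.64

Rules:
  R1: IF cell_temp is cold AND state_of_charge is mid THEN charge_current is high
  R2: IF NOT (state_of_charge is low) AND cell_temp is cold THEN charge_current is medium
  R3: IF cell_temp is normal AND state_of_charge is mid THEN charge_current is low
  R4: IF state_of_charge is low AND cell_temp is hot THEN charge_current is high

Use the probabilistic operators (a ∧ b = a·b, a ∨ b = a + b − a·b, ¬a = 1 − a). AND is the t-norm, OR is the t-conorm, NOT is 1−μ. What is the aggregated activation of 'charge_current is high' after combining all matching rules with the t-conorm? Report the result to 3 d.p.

R1: cold=0.91, mid=0.32; AND[a·b] → w = 0.2912
R2: ¬low=1−0.95=0.05, cold=0.91; AND[a·b] → w = 0.0455
R3: normal=0.64, mid=0.32; AND[a·b] → w = 0.2048
R4: low=0.95, hot=0.60; AND[a·b] → w = 0.5700
Rules with consequent 'high': {R1, R4} → strengths 0.2912, 0.5700
Aggregate via t-conorm [a + b − a·b]: 0.6952

0.695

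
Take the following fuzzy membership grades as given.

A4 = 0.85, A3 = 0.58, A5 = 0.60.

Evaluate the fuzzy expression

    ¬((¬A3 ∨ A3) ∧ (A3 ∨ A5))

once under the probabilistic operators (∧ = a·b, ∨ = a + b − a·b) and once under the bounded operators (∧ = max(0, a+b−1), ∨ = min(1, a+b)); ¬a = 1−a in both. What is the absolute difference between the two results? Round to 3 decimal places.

Under probabilistic:
  ¬A3 = 1 − 0.5800 = 0.4200
  ¬A3 ∨ A3 = a + b − a·b on (0.4200, 0.5800) = 0.7564
  A3 ∨ A5 = a + b − a·b on (0.5800, 0.6000) = 0.8320
  (¬A3 ∨ A3) ∧ (A3 ∨ A5) = a·b on (0.7564, 0.8320) = 0.6293
  ¬((¬A3 ∨ A3) ∧ (A3 ∨ A5)) = 1 − 0.6293 = 0.3707
  → value = 0.3707
Under bounded:
  ¬A3 = 1 − 0.58 = 0.42
  ¬A3 ∨ A3 = min(1, a+b) on (0.42, 0.58) = 1.00
  A3 ∨ A5 = min(1, a+b) on (0.58, 0.60) = 1.00
  (¬A3 ∨ A3) ∧ (A3 ∨ A5) = max(0, a+b−1) on (1.00, 1.00) = 1.00
  ¬((¬A3 ∨ A3) ∧ (A3 ∨ A5)) = 1 − 1.00 = 0.00
  → value = 0.0000
|0.3707 − 0.0000| = 0.371

0.371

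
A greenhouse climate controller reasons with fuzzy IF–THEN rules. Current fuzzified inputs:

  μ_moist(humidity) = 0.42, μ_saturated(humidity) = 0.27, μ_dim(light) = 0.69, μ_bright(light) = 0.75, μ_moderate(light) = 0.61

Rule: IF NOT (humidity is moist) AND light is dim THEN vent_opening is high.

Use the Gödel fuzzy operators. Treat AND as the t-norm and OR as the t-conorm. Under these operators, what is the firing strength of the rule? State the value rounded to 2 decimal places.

firing strength: ¬moist=1−0.42=0.58, dim=0.69; AND[min(a, b)] → w = 0.58

0.58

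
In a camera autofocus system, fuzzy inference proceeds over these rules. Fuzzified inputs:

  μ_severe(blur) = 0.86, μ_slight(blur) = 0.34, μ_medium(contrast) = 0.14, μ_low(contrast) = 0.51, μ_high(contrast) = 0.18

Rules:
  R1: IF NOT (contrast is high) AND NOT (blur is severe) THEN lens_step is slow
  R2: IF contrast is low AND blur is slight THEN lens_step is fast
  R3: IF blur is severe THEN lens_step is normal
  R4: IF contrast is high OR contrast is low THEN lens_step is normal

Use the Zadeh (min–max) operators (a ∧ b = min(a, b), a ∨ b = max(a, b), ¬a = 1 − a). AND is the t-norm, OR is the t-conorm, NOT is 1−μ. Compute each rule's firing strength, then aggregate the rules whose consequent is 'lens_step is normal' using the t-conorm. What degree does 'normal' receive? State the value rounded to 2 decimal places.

0.86

R1: ¬high=1−0.18=0.82, ¬severe=1−0.86=0.14; AND[min(a, b)] → w = 0.14
R2: low=0.51, slight=0.34; AND[min(a, b)] → w = 0.34
R3: severe=0.86 → w = 0.86
R4: high=0.18, low=0.51; OR[max(a, b)] → w = 0.51
Rules with consequent 'normal': {R3, R4} → strengths 0.86, 0.51
Aggregate via t-conorm [max(a, b)]: 0.86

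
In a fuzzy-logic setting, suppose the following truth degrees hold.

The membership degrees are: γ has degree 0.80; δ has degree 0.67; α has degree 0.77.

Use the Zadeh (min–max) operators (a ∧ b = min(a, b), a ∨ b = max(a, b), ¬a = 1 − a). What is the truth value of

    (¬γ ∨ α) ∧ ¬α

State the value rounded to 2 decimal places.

¬γ = 1 − 0.80 = 0.20
¬γ ∨ α = max(a, b) on (0.20, 0.77) = 0.77
¬α = 1 − 0.77 = 0.23
(¬γ ∨ α) ∧ ¬α = min(a, b) on (0.77, 0.23) = 0.23

0.23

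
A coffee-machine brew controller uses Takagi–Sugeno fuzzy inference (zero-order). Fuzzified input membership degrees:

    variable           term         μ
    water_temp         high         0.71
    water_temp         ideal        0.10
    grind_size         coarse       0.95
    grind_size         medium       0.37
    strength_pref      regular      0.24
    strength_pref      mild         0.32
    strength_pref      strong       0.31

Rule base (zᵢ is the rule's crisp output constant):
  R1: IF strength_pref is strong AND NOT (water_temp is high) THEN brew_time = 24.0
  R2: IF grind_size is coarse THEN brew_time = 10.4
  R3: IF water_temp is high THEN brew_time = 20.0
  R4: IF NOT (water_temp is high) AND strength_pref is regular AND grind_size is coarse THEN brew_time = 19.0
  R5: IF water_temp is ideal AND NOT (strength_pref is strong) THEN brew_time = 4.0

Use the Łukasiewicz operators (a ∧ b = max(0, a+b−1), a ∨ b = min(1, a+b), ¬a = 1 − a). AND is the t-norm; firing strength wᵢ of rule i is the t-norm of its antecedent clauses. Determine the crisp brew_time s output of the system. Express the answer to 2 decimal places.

14.51

R1 (z=24.0): strong=0.31, ¬high=1−0.71=0.29; AND[max(0, a+b−1)] → w = 0.00
R2 (z=10.4): coarse=0.95 → w = 0.95
R3 (z=20.0): high=0.71 → w = 0.71
R4 (z=19.0): ¬high=1−0.71=0.29, regular=0.24, coarse=0.95; AND[max(0, a+b−1)] → w = 0.00
R5 (z=4.0): ideal=0.10, ¬strong=1−0.31=0.69; AND[max(0, a+b−1)] → w = 0.00
Weighted average = (0.00·24.0 + 0.95·10.4 + 0.71·20.0 + 0.00·19.0 + 0.00·4.0) / (0.00 + 0.95 + 0.71 + 0.00 + 0.00)
  = 24.0800 / 1.6600 = 14.51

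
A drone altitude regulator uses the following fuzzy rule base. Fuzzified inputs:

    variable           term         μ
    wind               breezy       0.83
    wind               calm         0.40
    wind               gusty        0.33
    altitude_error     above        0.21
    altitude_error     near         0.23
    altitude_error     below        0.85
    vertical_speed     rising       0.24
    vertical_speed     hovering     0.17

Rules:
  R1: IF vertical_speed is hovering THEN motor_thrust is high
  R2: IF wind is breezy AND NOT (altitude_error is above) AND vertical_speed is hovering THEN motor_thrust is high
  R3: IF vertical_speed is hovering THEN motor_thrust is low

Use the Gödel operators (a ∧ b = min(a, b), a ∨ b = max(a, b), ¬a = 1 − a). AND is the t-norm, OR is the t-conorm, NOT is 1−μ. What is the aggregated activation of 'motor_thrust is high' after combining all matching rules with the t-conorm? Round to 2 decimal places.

R1: hovering=0.17 → w = 0.17
R2: breezy=0.83, ¬above=1−0.21=0.79, hovering=0.17; AND[min(a, b)] → w = 0.17
R3: hovering=0.17 → w = 0.17
Rules with consequent 'high': {R1, R2} → strengths 0.17, 0.17
Aggregate via t-conorm [max(a, b)]: 0.17

0.17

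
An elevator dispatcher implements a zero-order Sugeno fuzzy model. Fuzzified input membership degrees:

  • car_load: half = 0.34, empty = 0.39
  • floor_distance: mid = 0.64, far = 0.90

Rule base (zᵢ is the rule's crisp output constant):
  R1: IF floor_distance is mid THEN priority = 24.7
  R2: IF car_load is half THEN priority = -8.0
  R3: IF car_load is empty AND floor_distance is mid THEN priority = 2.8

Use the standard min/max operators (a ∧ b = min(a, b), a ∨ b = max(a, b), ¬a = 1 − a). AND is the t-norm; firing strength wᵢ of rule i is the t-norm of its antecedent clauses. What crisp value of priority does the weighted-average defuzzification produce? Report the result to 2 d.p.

R1 (z=24.7): mid=0.64 → w = 0.64
R2 (z=-8.0): half=0.34 → w = 0.34
R3 (z=2.8): empty=0.39, mid=0.64; AND[min(a, b)] → w = 0.39
Weighted average = (0.64·24.7 + 0.34·-8.0 + 0.39·2.8) / (0.64 + 0.34 + 0.39)
  = 14.1800 / 1.3700 = 10.35

10.35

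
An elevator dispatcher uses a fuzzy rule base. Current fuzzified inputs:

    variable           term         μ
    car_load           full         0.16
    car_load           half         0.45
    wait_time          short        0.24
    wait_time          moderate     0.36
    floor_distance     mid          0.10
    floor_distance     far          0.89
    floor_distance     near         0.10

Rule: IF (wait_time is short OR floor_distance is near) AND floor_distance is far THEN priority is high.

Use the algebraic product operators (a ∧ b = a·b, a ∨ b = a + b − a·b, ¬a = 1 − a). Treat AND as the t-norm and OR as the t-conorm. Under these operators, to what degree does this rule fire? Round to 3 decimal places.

0.281

firing strength: (short=0.24 OR near=0.10) = 0.3160; AND[a·b] with far=0.89 → w = 0.2812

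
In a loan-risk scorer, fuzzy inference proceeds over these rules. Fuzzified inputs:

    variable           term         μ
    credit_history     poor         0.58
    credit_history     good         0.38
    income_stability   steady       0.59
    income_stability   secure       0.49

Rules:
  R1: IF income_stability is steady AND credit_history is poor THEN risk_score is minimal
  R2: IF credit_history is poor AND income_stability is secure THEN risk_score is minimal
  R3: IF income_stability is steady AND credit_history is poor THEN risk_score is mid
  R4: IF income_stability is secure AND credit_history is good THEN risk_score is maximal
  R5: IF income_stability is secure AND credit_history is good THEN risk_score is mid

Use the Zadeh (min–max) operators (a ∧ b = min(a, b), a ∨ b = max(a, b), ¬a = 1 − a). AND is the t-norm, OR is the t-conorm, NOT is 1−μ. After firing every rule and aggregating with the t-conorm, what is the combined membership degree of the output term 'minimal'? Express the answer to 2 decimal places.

0.58

R1: steady=0.59, poor=0.58; AND[min(a, b)] → w = 0.58
R2: poor=0.58, secure=0.49; AND[min(a, b)] → w = 0.49
R3: steady=0.59, poor=0.58; AND[min(a, b)] → w = 0.58
R4: secure=0.49, good=0.38; AND[min(a, b)] → w = 0.38
R5: secure=0.49, good=0.38; AND[min(a, b)] → w = 0.38
Rules with consequent 'minimal': {R1, R2} → strengths 0.58, 0.49
Aggregate via t-conorm [max(a, b)]: 0.58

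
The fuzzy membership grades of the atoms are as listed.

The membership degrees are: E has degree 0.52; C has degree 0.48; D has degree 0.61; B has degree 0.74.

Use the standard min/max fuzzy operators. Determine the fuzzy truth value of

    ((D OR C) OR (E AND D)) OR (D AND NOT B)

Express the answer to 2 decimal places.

0.61

D OR C = max(a, b) on (0.61, 0.48) = 0.61
E AND D = min(a, b) on (0.52, 0.61) = 0.52
(D OR C) OR (E AND D) = max(a, b) on (0.61, 0.52) = 0.61
NOT B = 1 − 0.74 = 0.26
D AND NOT B = min(a, b) on (0.61, 0.26) = 0.26
((D OR C) OR (E AND D)) OR (D AND NOT B) = max(a, b) on (0.61, 0.26) = 0.61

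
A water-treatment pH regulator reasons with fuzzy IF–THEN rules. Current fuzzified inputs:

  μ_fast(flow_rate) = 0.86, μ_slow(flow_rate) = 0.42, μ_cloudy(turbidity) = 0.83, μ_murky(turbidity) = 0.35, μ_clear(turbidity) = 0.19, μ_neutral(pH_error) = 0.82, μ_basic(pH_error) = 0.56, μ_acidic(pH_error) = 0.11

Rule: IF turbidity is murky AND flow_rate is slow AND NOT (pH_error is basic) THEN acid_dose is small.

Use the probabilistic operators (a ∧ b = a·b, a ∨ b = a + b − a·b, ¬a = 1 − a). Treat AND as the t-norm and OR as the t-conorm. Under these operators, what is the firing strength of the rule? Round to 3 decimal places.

firing strength: murky=0.35, slow=0.42, ¬basic=1−0.56=0.44; AND[a·b] → w = 0.0647

0.065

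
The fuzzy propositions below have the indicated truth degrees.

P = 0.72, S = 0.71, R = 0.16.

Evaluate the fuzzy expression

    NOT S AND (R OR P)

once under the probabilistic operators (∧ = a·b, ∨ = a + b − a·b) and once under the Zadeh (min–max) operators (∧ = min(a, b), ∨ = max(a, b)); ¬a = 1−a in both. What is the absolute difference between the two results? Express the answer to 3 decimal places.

0.068

Under probabilistic:
  NOT S = 1 − 0.7100 = 0.2900
  R OR P = a + b − a·b on (0.1600, 0.7200) = 0.7648
  NOT S AND (R OR P) = a·b on (0.2900, 0.7648) = 0.2218
  → value = 0.2218
Under Zadeh (min–max):
  NOT S = 1 − 0.71 = 0.29
  R OR P = max(a, b) on (0.16, 0.72) = 0.72
  NOT S AND (R OR P) = min(a, b) on (0.29, 0.72) = 0.29
  → value = 0.2900
|0.2218 − 0.2900| = 0.068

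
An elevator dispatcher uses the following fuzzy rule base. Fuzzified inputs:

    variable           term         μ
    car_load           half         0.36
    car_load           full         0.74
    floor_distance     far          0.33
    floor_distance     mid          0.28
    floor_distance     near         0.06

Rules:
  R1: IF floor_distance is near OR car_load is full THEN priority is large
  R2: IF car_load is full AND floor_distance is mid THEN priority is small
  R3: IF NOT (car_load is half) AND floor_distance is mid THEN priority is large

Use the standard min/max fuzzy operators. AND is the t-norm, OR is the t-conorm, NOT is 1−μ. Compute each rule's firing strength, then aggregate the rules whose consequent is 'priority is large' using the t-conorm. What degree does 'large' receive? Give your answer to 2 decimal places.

R1: near=0.06, full=0.74; OR[max(a, b)] → w = 0.74
R2: full=0.74, mid=0.28; AND[min(a, b)] → w = 0.28
R3: ¬half=1−0.36=0.64, mid=0.28; AND[min(a, b)] → w = 0.28
Rules with consequent 'large': {R1, R3} → strengths 0.74, 0.28
Aggregate via t-conorm [max(a, b)]: 0.74

0.74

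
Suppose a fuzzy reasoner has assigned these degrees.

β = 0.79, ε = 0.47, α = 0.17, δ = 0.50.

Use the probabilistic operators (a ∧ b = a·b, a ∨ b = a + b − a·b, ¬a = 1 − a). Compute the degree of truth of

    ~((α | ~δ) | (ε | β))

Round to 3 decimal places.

~δ = 1 − 0.5000 = 0.5000
α | ~δ = a + b − a·b on (0.1700, 0.5000) = 0.5850
ε | β = a + b − a·b on (0.4700, 0.7900) = 0.8887
(α | ~δ) | (ε | β) = a + b − a·b on (0.5850, 0.8887) = 0.9538
~((α | ~δ) | (ε | β)) = 1 − 0.9538 = 0.0462

0.046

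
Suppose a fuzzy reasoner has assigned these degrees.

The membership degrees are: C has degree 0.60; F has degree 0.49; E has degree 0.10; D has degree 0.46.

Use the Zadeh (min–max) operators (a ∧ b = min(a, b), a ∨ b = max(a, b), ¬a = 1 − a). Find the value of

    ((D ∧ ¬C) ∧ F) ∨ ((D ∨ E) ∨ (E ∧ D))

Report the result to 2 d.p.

¬C = 1 − 0.60 = 0.40
D ∧ ¬C = min(a, b) on (0.46, 0.40) = 0.40
(D ∧ ¬C) ∧ F = min(a, b) on (0.40, 0.49) = 0.40
D ∨ E = max(a, b) on (0.46, 0.10) = 0.46
E ∧ D = min(a, b) on (0.10, 0.46) = 0.10
(D ∨ E) ∨ (E ∧ D) = max(a, b) on (0.46, 0.10) = 0.46
((D ∧ ¬C) ∧ F) ∨ ((D ∨ E) ∨ (E ∧ D)) = max(a, b) on (0.40, 0.46) = 0.46

0.46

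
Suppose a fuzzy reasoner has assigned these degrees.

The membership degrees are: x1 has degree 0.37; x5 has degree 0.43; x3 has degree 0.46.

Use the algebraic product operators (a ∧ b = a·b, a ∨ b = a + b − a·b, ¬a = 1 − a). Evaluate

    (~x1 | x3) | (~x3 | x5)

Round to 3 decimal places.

0.948

~x1 = 1 − 0.3700 = 0.6300
~x1 | x3 = a + b − a·b on (0.6300, 0.4600) = 0.8002
~x3 = 1 − 0.4600 = 0.5400
~x3 | x5 = a + b − a·b on (0.5400, 0.4300) = 0.7378
(~x1 | x3) | (~x3 | x5) = a + b − a·b on (0.8002, 0.7378) = 0.9476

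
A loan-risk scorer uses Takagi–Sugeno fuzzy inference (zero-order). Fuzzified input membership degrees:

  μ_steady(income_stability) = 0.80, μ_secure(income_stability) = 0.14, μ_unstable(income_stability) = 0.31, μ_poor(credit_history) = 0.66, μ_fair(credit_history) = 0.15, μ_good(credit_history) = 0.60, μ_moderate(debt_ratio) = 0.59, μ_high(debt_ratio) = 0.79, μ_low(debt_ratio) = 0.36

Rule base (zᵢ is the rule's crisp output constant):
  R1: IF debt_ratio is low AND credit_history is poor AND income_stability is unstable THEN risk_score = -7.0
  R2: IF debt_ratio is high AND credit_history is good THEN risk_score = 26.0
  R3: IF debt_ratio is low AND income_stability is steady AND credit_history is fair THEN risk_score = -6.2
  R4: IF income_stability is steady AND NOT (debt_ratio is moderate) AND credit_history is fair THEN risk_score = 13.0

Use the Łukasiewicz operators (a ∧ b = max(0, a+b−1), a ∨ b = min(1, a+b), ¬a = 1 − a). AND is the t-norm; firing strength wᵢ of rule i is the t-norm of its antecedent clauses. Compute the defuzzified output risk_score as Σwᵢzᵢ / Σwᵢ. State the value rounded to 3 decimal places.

R1 (z=-7.0): low=0.36, poor=0.66, unstable=0.31; AND[max(0, a+b−1)] → w = 0.00
R2 (z=26.0): high=0.79, good=0.60; AND[max(0, a+b−1)] → w = 0.39
R3 (z=-6.2): low=0.36, steady=0.80, fair=0.15; AND[max(0, a+b−1)] → w = 0.00
R4 (z=13.0): steady=0.80, ¬moderate=1−0.59=0.41, fair=0.15; AND[max(0, a+b−1)] → w = 0.00
Weighted average = (0.00·-7.0 + 0.39·26.0 + 0.00·-6.2 + 0.00·13.0) / (0.00 + 0.39 + 0.00 + 0.00)
  = 10.1400 / 0.3900 = 26.000

26.000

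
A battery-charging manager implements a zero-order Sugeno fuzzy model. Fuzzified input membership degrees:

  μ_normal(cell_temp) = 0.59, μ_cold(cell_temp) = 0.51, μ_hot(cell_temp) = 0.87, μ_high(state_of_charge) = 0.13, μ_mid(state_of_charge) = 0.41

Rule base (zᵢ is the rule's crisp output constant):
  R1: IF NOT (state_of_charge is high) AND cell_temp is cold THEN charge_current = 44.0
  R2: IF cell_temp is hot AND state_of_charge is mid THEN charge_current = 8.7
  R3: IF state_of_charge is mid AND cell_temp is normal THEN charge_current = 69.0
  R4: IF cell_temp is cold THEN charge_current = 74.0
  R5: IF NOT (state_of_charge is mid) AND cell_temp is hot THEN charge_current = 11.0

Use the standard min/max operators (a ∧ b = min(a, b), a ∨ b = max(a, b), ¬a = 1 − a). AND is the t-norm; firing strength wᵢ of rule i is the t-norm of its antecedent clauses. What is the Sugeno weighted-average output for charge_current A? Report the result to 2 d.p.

40.55

R1 (z=44.0): ¬high=1−0.13=0.87, cold=0.51; AND[min(a, b)] → w = 0.51
R2 (z=8.7): hot=0.87, mid=0.41; AND[min(a, b)] → w = 0.41
R3 (z=69.0): mid=0.41, normal=0.59; AND[min(a, b)] → w = 0.41
R4 (z=74.0): cold=0.51 → w = 0.51
R5 (z=11.0): ¬mid=1−0.41=0.59, hot=0.87; AND[min(a, b)] → w = 0.59
Weighted average = (0.51·44.0 + 0.41·8.7 + 0.41·69.0 + 0.51·74.0 + 0.59·11.0) / (0.51 + 0.41 + 0.41 + 0.51 + 0.59)
  = 98.5270 / 2.4300 = 40.55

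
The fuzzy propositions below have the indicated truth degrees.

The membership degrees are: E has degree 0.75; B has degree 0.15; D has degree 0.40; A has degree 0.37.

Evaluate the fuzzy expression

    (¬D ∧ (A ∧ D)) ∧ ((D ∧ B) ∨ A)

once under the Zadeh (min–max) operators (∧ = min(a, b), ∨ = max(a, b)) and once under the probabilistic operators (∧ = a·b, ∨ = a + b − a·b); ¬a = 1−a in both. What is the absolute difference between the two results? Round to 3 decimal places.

Under Zadeh (min–max):
  ¬D = 1 − 0.40 = 0.60
  A ∧ D = min(a, b) on (0.37, 0.40) = 0.37
  ¬D ∧ (A ∧ D) = min(a, b) on (0.60, 0.37) = 0.37
  D ∧ B = min(a, b) on (0.40, 0.15) = 0.15
  (D ∧ B) ∨ A = max(a, b) on (0.15, 0.37) = 0.37
  (¬D ∧ (A ∧ D)) ∧ ((D ∧ B) ∨ A) = min(a, b) on (0.37, 0.37) = 0.37
  → value = 0.3700
Under probabilistic:
  ¬D = 1 − 0.4000 = 0.6000
  A ∧ D = a·b on (0.3700, 0.4000) = 0.1480
  ¬D ∧ (A ∧ D) = a·b on (0.6000, 0.1480) = 0.0888
  D ∧ B = a·b on (0.4000, 0.1500) = 0.0600
  (D ∧ B) ∨ A = a + b − a·b on (0.0600, 0.3700) = 0.4078
  (¬D ∧ (A ∧ D)) ∧ ((D ∧ B) ∨ A) = a·b on (0.0888, 0.4078) = 0.0362
  → value = 0.0362
|0.3700 − 0.0362| = 0.334

0.334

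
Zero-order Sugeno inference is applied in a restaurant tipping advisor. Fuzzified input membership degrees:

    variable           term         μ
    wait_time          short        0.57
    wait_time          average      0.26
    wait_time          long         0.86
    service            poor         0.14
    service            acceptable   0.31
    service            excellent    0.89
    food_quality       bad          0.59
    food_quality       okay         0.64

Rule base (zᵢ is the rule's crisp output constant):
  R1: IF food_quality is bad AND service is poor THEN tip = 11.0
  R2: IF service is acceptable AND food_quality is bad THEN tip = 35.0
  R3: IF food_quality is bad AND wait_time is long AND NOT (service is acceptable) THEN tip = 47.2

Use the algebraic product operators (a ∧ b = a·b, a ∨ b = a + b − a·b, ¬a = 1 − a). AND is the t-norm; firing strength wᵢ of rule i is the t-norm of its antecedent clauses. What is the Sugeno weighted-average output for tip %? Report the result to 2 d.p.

R1 (z=11.0): bad=0.59, poor=0.14; AND[a·b] → w = 0.0826
R2 (z=35.0): acceptable=0.31, bad=0.59; AND[a·b] → w = 0.1829
R3 (z=47.2): bad=0.59, long=0.86, ¬acceptable=1−0.31=0.69; AND[a·b] → w = 0.3501
Weighted average = (0.0826·11.0 + 0.1829·35.0 + 0.3501·47.2) / (0.0826 + 0.1829 + 0.3501)
  = 23.8351 / 0.6156 = 38.72

38.72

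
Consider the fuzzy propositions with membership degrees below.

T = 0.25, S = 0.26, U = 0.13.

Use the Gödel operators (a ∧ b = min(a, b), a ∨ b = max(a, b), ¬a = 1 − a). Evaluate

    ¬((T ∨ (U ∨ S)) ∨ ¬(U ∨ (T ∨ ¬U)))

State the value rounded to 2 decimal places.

U ∨ S = max(a, b) on (0.13, 0.26) = 0.26
T ∨ (U ∨ S) = max(a, b) on (0.25, 0.26) = 0.26
¬U = 1 − 0.13 = 0.87
T ∨ ¬U = max(a, b) on (0.25, 0.87) = 0.87
U ∨ (T ∨ ¬U) = max(a, b) on (0.13, 0.87) = 0.87
¬(U ∨ (T ∨ ¬U)) = 1 − 0.87 = 0.13
(T ∨ (U ∨ S)) ∨ ¬(U ∨ (T ∨ ¬U)) = max(a, b) on (0.26, 0.13) = 0.26
¬((T ∨ (U ∨ S)) ∨ ¬(U ∨ (T ∨ ¬U))) = 1 − 0.26 = 0.74

0.74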